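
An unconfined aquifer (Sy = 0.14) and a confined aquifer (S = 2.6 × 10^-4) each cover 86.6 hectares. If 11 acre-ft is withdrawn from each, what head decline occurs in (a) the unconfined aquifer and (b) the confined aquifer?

A = 86.6 hectares = 8.66 × 10^5 m²
ΔV = 11 acre-ft = 13570 m³
Unconfined: Δh_u = ΔV/(Sy·A) = 13570/(0.14 × 8.66 × 10^5) = 0.1119 m
Confined: Δh_c = ΔV/(S·A) = 13570/(2.6 × 10^-4 × 8.66 × 10^5) = 60.26 m

Δh_u ≈ 0.112 m; Δh_c ≈ 60.3 m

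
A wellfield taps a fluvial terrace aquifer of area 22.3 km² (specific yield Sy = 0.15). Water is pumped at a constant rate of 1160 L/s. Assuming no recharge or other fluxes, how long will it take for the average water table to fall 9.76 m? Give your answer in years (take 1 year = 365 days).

A = 22.3 km² = 2.23 × 10^7 m²
ΔV = Sy × A × Δh = 0.15 × 2.23 × 10^7 × 9.76 = 3.265 × 10^7 m³
Q = 1160 L/s = 1.002 × 10^5 m³/d
t = ΔV / Q = 3.265 × 10^7 m³ / 1.002 × 10^5 m³/d = 325.7 d
t = 325.7 d ≈ 0.8924 years

t ≈ 0.892 years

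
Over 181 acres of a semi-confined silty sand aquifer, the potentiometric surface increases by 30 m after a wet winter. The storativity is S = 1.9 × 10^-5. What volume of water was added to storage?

ΔV ≈ 418 m³

A = 181 acres = 7.325 × 10^5 m²
ΔV = S × A × Δh = 1.9 × 10^-5 × 7.325 × 10^5 m² × 30 m = 417.5 m³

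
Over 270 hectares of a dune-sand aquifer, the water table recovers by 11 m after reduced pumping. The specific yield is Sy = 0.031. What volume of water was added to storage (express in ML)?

ΔV ≈ 921 ML

A = 270 hectares = 2.7 × 10^6 m²
ΔV = Sy × A × Δh = 0.031 × 2.7 × 10^6 m² × 11 m = 9.207 × 10^5 m³
ΔV = 9.207 × 10^5 m³ = 920.7 ML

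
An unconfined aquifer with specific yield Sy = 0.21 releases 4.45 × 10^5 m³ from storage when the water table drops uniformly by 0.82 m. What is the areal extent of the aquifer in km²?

A = ΔV / (Sy × Δh) = 4.45 × 10^5 / (0.21 × 0.82) = 2.584 × 10^6 m²
A = 2.584 × 10^6 m² = 2.584 km²

A ≈ 2.58 km²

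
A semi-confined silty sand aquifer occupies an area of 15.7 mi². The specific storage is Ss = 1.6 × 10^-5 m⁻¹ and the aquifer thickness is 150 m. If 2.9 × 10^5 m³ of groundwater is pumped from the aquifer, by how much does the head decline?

S = Ss × b = 1.6 × 10^-5 m⁻¹ × 150 m = 2.4 × 10^-3
A = 15.7 mi² = 4.066 × 10^7 m²
Δh = ΔV / (S × A) = 2.9 × 10^5 m³ / (0.0024 × 4.066 × 10^7 m²) = 2.972 m

Δh ≈ 2.97 m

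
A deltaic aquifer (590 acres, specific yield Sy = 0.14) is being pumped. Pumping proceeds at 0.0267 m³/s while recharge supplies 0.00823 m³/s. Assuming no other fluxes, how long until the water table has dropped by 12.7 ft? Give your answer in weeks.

t ≈ 116 weeks

A = 590 acres = 2.388 × 10^6 m²
Δh = 12.7 ft = 3.871 m
ΔV = Sy × A × Δh = 0.14 × 2.388 × 10^6 × 3.871 = 1.294 × 10^6 m³
Net withdrawal = 0.0267 − 0.00823 = 0.01847 m³/s = 1596 m³/d
t = ΔV / Q = 1.294 × 10^6 m³ / 1596 m³/d = 810.8 d
t = 810.8 d ≈ 115.8 weeks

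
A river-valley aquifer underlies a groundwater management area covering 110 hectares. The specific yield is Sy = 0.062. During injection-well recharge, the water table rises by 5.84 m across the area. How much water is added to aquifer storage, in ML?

A = 110 hectares = 1.1 × 10^6 m²
ΔV = Sy × A × Δh = 0.062 × 1.1 × 10^6 m² × 5.84 m = 3.983 × 10^5 m³
ΔV = 3.983 × 10^5 m³ = 398.3 ML

ΔV ≈ 398 ML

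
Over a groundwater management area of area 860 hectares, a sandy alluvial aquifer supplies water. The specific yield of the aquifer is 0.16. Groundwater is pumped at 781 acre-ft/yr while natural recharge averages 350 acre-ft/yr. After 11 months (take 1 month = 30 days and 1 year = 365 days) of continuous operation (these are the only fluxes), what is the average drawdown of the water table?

Δh ≈ 0.349 m

A = 860 hectares = 8.6 × 10^6 m²
Net abstraction = 781 − 350 = 431 acre-ft/yr
Q_net = 431 acre-ft/yr = 1457 m³/d
t = 11 months = 330 d
ΔV = Q × t = 1457 m³/d × 330 d = 4.807 × 10^5 m³
Δh = ΔV / (Sy × A) = 4.807 × 10^5 / (0.16 × 8.6 × 10^6) = 0.3493 m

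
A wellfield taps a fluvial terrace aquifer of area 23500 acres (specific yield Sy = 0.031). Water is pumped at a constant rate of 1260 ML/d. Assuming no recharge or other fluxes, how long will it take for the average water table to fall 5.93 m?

A = 23500 acres = 9.51 × 10^7 m²
ΔV = Sy × A × Δh = 0.031 × 9.51 × 10^7 × 5.93 = 1.748 × 10^7 m³
Q = 1260 ML/d = 1.26 × 10^6 m³/d
t = ΔV / Q = 1.748 × 10^7 m³ / 1.26 × 10^6 m³/d = 13.87 d

t ≈ 13.9 days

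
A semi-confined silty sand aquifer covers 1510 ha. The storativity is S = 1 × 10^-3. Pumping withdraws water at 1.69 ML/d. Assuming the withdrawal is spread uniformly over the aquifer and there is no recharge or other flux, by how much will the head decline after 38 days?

A = 1510 ha = 1.51 × 10^7 m²
Q = 1.69 ML/d = 1690 m³/d
ΔV = Q × t = 1690 m³/d × 38 d = 64220 m³
Δh = ΔV / (S × A) = 64220 / (0.001 × 1.51 × 10^7) = 4.253 m

Δh ≈ 4.25 m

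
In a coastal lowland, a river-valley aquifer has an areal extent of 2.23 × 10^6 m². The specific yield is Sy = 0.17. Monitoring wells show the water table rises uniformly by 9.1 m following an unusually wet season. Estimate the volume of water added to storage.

ΔV ≈ 3.45 × 10^6 m³

ΔV = Sy × A × Δh = 0.17 × 2.23 × 10^6 m² × 9.1 m = 3.45 × 10^6 m³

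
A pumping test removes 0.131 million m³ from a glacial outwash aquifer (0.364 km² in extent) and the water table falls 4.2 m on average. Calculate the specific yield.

Sy ≈ 0.086

A = 0.364 km² = 3.64 × 10^5 m²
ΔV = 0.131 million m³ = 1.31 × 10^5 m³
Sy = ΔV / (A × Δh) = 1.31 × 10^5 m³ / (3.64 × 10^5 m² × 4.2 m) = 0.08569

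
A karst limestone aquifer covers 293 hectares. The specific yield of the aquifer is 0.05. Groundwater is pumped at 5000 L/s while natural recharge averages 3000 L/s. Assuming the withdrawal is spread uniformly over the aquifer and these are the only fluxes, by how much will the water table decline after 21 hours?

A = 293 hectares = 2.93 × 10^6 m²
Net abstraction = 5000 − 3000 = 2000 L/s
Q_net = 2000 L/s = 1.728 × 10^5 m³/d
t = 21 hours = 0.875 d
ΔV = Q × t = 1.728 × 10^5 m³/d × 0.875 d = 1.512 × 10^5 m³
Δh = ΔV / (Sy × A) = 1.512 × 10^5 / (0.05 × 2.93 × 10^6) = 1.032 m

Δh ≈ 1.03 m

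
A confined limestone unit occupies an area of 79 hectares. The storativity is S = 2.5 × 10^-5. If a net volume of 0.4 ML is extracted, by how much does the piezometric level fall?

A = 79 hectares = 7.9 × 10^5 m²
ΔV = 0.4 ML = 400 m³
Δh = ΔV / (S × A) = 400 m³ / (2.5 × 10^-5 × 7.9 × 10^5 m²) = 20.25 m

Δh ≈ 20.3 m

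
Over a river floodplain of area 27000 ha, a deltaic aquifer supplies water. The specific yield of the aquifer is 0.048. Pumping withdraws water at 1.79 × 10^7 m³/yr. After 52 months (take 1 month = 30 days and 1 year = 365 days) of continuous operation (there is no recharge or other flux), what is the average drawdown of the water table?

Δh ≈ 5.9 m

A = 27000 ha = 2.7 × 10^8 m²
Q = 1.79 × 10^7 m³/yr = 49040 m³/d
t = 52 months = 1560 d
ΔV = Q × t = 49040 m³/d × 1560 d = 7.65 × 10^7 m³
Δh = ΔV / (Sy × A) = 7.65 × 10^7 / (0.048 × 2.7 × 10^8) = 5.903 m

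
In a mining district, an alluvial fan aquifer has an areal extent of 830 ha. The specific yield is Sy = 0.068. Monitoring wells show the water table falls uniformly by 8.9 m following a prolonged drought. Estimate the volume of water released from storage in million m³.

A = 830 ha = 8.3 × 10^6 m²
ΔV = Sy × A × Δh = 0.068 × 8.3 × 10^6 m² × 8.9 m = 5.023 × 10^6 m³
ΔV = 5.023 × 10^6 m³ = 5.023 million m³

ΔV ≈ 5.02 million m³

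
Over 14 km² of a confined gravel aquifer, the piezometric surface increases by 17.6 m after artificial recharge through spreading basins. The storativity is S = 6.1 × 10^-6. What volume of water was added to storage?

A = 14 km² = 1.4 × 10^7 m²
ΔV = S × A × Δh = 6.1 × 10^-6 × 1.4 × 10^7 m² × 17.6 m = 1503 m³

ΔV ≈ 1500 m³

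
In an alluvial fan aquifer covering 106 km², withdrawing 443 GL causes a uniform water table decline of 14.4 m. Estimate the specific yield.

Sy ≈ 0.29

A = 106 km² = 1.06 × 10^8 m²
ΔV = 443 GL = 4.43 × 10^8 m³
Sy = ΔV / (A × Δh) = 4.43 × 10^8 m³ / (1.06 × 10^8 m² × 14.4 m) = 0.2902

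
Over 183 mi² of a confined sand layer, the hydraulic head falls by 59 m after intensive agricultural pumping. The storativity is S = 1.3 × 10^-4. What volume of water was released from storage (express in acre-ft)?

ΔV ≈ 2950 acre-ft

A = 183 mi² = 4.74 × 10^8 m²
ΔV = S × A × Δh = 1.3 × 10^-4 × 4.74 × 10^8 m² × 59 m = 3.635 × 10^6 m³
ΔV = 3.635 × 10^6 m³ = 2947 acre-ft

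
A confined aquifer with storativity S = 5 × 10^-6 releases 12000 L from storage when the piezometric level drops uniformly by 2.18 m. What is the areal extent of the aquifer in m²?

A ≈ 1.1 × 10^6 m²

ΔV = 12000 L = 12 m³
A = ΔV / (S × Δh) = 12 / (5 × 10^-6 × 2.18) = 1.101 × 10^6 m²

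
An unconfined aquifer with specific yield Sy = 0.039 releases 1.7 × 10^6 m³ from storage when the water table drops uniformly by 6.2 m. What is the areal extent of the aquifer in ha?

A ≈ 703 ha

A = ΔV / (Sy × Δh) = 1.7 × 10^6 / (0.039 × 6.2) = 7.031 × 10^6 m²
A = 7.031 × 10^6 m² = 703.1 ha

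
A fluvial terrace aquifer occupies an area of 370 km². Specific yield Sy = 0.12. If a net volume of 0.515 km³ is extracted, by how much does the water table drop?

A = 370 km² = 3.7 × 10^8 m²
ΔV = 0.515 km³ = 5.15 × 10^8 m³
Δh = ΔV / (Sy × A) = 5.15 × 10^8 m³ / (0.12 × 3.7 × 10^8 m²) = 11.6 m

Δh ≈ 11.6 m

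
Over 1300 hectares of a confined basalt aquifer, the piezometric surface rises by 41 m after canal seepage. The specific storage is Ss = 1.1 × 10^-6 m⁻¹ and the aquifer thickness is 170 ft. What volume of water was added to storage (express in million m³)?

b = 170 ft = 51.82 m
S = Ss × b = 1.1 × 10^-6 m⁻¹ × 51.82 m = 5.7 × 10^-5
A = 1300 hectares = 1.3 × 10^7 m²
ΔV = S × A × Δh = 5.7 × 10^-5 × 1.3 × 10^7 m² × 41 m = 30380 m³
ΔV = 30380 m³ = 0.03038 million m³

ΔV ≈ 0.0304 million m³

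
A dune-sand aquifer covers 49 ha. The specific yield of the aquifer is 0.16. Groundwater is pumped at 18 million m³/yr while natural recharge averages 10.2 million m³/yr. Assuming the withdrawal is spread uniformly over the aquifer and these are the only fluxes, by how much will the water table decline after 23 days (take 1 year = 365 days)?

A = 49 ha = 4.9 × 10^5 m²
Net abstraction = 18 − 10.2 = 7.8 million m³/yr
Q_net = 7.8 million m³/yr = 21370 m³/d
ΔV = Q × t = 21370 m³/d × 23 d = 4.915 × 10^5 m³
Δh = ΔV / (Sy × A) = 4.915 × 10^5 / (0.16 × 4.9 × 10^5) = 6.269 m

Δh ≈ 6.27 m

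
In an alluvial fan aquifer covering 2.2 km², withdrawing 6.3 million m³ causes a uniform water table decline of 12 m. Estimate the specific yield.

A = 2.2 km² = 2.2 × 10^6 m²
ΔV = 6.3 million m³ = 6.3 × 10^6 m³
Sy = ΔV / (A × Δh) = 6.3 × 10^6 m³ / (2.2 × 10^6 m² × 12 m) = 0.2386

Sy ≈ 0.24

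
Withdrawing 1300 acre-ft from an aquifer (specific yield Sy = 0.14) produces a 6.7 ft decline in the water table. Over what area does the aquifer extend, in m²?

Δh = 6.7 ft = 2.042 m
ΔV = 1300 acre-ft = 1.604 × 10^6 m³
A = ΔV / (Sy × Δh) = 1.604 × 10^6 / (0.14 × 2.042) = 5.609 × 10^6 m²

A ≈ 5.61 × 10^6 m²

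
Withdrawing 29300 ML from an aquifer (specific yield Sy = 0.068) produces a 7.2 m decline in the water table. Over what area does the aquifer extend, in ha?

A ≈ 5980 ha

ΔV = 29300 ML = 2.93 × 10^7 m³
A = ΔV / (Sy × Δh) = 2.93 × 10^7 / (0.068 × 7.2) = 5.984 × 10^7 m²
A = 5.984 × 10^7 m² = 5984 ha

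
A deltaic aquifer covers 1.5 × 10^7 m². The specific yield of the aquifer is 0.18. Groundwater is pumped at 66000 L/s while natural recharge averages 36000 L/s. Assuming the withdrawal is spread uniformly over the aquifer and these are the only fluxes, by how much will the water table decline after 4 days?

Net abstraction = 66000 − 36000 = 30000 L/s
Q_net = 30000 L/s = 2.592 × 10^6 m³/d
ΔV = Q × t = 2.592 × 10^6 m³/d × 4 d = 1.037 × 10^7 m³
Δh = ΔV / (Sy × A) = 1.037 × 10^7 / (0.18 × 1.5 × 10^7) = 3.84 m

Δh ≈ 3.84 m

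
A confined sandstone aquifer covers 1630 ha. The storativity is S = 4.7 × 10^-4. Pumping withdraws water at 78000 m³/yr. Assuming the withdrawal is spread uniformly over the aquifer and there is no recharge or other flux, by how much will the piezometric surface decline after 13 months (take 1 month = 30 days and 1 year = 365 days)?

A = 1630 ha = 1.63 × 10^7 m²
Q = 78000 m³/yr = 213.7 m³/d
t = 13 months = 390 d
ΔV = Q × t = 213.7 m³/d × 390 d = 83340 m³
Δh = ΔV / (S × A) = 83340 / (4.7 × 10^-4 × 1.63 × 10^7) = 10.88 m

Δh ≈ 10.9 m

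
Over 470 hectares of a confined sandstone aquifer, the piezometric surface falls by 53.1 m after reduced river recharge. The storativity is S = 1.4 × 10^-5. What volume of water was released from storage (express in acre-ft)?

ΔV ≈ 2.83 acre-ft

A = 470 hectares = 4.7 × 10^6 m²
ΔV = S × A × Δh = 1.4 × 10^-5 × 4.7 × 10^6 m² × 53.1 m = 3494 m³
ΔV = 3494 m³ = 2.833 acre-ft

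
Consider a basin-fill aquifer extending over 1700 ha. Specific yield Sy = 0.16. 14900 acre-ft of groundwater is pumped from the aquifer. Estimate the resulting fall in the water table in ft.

Δh ≈ 22.2 ft

A = 1700 ha = 1.7 × 10^7 m²
ΔV = 14900 acre-ft = 1.838 × 10^7 m³
Δh = ΔV / (Sy × A) = 1.838 × 10^7 m³ / (0.16 × 1.7 × 10^7 m²) = 6.757 m
Δh = 6.757 m = 22.17 ft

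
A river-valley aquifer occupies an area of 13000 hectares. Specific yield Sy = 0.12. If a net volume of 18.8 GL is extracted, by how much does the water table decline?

Δh ≈ 1.21 m

A = 13000 hectares = 1.3 × 10^8 m²
ΔV = 18.8 GL = 1.88 × 10^7 m³
Δh = ΔV / (Sy × A) = 1.88 × 10^7 m³ / (0.12 × 1.3 × 10^8 m²) = 1.205 m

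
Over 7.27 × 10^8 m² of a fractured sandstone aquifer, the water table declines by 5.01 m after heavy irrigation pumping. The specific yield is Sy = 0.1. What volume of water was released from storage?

ΔV = Sy × A × Δh = 0.1 × 7.27 × 10^8 m² × 5.01 m = 3.642 × 10^8 m³

ΔV ≈ 3.64 × 10^8 m³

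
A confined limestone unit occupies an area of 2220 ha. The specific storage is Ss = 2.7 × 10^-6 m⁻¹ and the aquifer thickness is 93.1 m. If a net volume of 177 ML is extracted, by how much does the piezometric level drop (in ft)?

S = Ss × b = 2.7 × 10^-6 m⁻¹ × 93.1 m = 2.514 × 10^-4
A = 2220 ha = 2.22 × 10^7 m²
ΔV = 177 ML = 1.77 × 10^5 m³
Δh = ΔV / (S × A) = 1.77 × 10^5 m³ / (2.514 × 10^-4 × 2.22 × 10^7 m²) = 31.72 m
Δh = 31.72 m = 104.1 ft

Δh ≈ 104 ft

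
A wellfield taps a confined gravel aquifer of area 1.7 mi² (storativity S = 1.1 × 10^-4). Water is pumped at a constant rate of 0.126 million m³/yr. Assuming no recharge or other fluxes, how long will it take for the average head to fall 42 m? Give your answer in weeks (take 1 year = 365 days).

t ≈ 8.42 weeks

A = 1.7 mi² = 4.403 × 10^6 m²
ΔV = S × A × Δh = 1.1 × 10^-4 × 4.403 × 10^6 × 42 = 20340 m³
Q = 0.126 million m³/yr = 345.2 m³/d
t = ΔV / Q = 20340 m³ / 345.2 m³/d = 58.93 d
t = 58.93 d ≈ 8.418 weeks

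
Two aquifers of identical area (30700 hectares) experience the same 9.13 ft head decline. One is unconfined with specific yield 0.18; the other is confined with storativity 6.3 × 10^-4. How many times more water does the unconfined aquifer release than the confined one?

A = 30700 hectares = 3.07 × 10^8 m²
Δh = 9.13 ft = 2.783 m
Unconfined: ΔV_u = Sy × A × Δh = 0.18 × 3.07 × 10^8 × 2.783 = 1.538 × 10^8 m³
Confined: ΔV_c = S × A × Δh = 6.3 × 10^-4 × 3.07 × 10^8 × 2.783 = 5.382 × 10^5 m³
Ratio = ΔV_u / ΔV_c = Sy / S = 0.18 / 6.3 × 10^-4 = 285.7

ΔV_u / ΔV_c ≈ 286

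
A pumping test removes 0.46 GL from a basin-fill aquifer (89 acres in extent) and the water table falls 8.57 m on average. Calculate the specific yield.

Sy ≈ 0.15

A = 89 acres = 3.602 × 10^5 m²
ΔV = 0.46 GL = 4.6 × 10^5 m³
Sy = ΔV / (A × Δh) = 4.6 × 10^5 m³ / (3.602 × 10^5 m² × 8.57 m) = 0.149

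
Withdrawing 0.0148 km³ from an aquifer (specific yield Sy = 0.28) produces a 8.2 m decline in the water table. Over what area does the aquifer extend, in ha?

A ≈ 645 ha

ΔV = 0.0148 km³ = 1.48 × 10^7 m³
A = ΔV / (Sy × Δh) = 1.48 × 10^7 / (0.28 × 8.2) = 6.446 × 10^6 m²
A = 6.446 × 10^6 m² = 644.6 ha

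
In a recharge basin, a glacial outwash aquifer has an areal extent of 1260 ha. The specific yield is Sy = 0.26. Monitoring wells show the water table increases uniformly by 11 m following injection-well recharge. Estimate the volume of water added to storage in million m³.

A = 1260 ha = 1.26 × 10^7 m²
ΔV = Sy × A × Δh = 0.26 × 1.26 × 10^7 m² × 11 m = 3.604 × 10^7 m³
ΔV = 3.604 × 10^7 m³ = 36.04 million m³

ΔV ≈ 36 million m³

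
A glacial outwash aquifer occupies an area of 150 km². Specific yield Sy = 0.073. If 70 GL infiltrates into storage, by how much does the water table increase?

A = 150 km² = 1.5 × 10^8 m²
ΔV = 70 GL = 7 × 10^7 m³
Δh = ΔV / (Sy × A) = 7 × 10^7 m³ / (0.073 × 1.5 × 10^8 m²) = 6.393 m

Δh ≈ 6.39 m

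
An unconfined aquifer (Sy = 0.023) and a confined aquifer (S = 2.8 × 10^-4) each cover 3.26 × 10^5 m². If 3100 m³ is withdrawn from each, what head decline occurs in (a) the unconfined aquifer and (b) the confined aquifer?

Δh_u ≈ 0.413 m; Δh_c ≈ 34 m

Unconfined: Δh_u = ΔV/(Sy·A) = 3100/(0.023 × 3.26 × 10^5) = 0.4134 m
Confined: Δh_c = ΔV/(S·A) = 3100/(2.8 × 10^-4 × 3.26 × 10^5) = 33.96 m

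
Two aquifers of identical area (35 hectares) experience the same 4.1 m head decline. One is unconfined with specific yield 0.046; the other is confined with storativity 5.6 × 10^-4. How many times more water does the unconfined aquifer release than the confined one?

A = 35 hectares = 3.5 × 10^5 m²
Unconfined: ΔV_u = Sy × A × Δh = 0.046 × 3.5 × 10^5 × 4.1 = 66010 m³
Confined: ΔV_c = S × A × Δh = 5.6 × 10^-4 × 3.5 × 10^5 × 4.1 = 803.6 m³
Ratio = ΔV_u / ΔV_c = Sy / S = 0.046 / 5.6 × 10^-4 = 82.14

ΔV_u / ΔV_c ≈ 82.1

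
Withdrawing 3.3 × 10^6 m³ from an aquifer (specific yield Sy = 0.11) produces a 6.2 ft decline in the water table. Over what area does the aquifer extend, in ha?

A ≈ 1590 ha

Δh = 6.2 ft = 1.89 m
A = ΔV / (Sy × Δh) = 3.3 × 10^6 / (0.11 × 1.89) = 1.588 × 10^7 m²
A = 1.588 × 10^7 m² = 1588 ha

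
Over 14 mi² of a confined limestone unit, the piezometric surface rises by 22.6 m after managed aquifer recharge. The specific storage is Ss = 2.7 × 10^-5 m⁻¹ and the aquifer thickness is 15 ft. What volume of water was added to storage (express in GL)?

ΔV ≈ 0.101 GL

b = 15 ft = 4.572 m
S = Ss × b = 2.7 × 10^-5 m⁻¹ × 4.572 m = 1.234 × 10^-4
A = 14 mi² = 3.626 × 10^7 m²
ΔV = S × A × Δh = 1.234 × 10^-4 × 3.626 × 10^7 m² × 22.6 m = 1.012 × 10^5 m³
ΔV = 1.012 × 10^5 m³ = 0.1012 GL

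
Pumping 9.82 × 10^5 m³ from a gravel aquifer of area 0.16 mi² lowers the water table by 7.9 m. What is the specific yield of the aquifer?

Sy ≈ 0.3

A = 0.16 mi² = 4.144 × 10^5 m²
Sy = ΔV / (A × Δh) = 9.82 × 10^5 m³ / (4.144 × 10^5 m² × 7.9 m) = 0.3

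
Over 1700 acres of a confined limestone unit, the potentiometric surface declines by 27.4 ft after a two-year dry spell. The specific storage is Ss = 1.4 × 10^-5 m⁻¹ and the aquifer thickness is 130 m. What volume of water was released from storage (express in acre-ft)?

ΔV ≈ 84.8 acre-ft

S = Ss × b = 1.4 × 10^-5 m⁻¹ × 130 m = 1.82 × 10^-3
A = 1700 acres = 6.88 × 10^6 m²
Δh = 27.4 ft = 8.352 m
ΔV = S × A × Δh = 0.00182 × 6.88 × 10^6 m² × 8.352 m = 1.046 × 10^5 m³
ΔV = 1.046 × 10^5 m³ = 84.78 acre-ft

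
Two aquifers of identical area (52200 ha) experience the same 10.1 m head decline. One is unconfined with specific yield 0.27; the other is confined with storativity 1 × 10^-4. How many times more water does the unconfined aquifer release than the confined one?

A = 52200 ha = 5.22 × 10^8 m²
Unconfined: ΔV_u = Sy × A × Δh = 0.27 × 5.22 × 10^8 × 10.1 = 1.423 × 10^9 m³
Confined: ΔV_c = S × A × Δh = 1 × 10^-4 × 5.22 × 10^8 × 10.1 = 5.272 × 10^5 m³
Ratio = ΔV_u / ΔV_c = Sy / S = 0.27 / 1 × 10^-4 = 2700

ΔV_u / ΔV_c ≈ 2700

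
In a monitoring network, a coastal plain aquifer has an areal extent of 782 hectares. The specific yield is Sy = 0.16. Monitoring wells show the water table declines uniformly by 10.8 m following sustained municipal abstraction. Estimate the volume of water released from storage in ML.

ΔV ≈ 13500 ML

A = 782 hectares = 7.82 × 10^6 m²
ΔV = Sy × A × Δh = 0.16 × 7.82 × 10^6 m² × 10.8 m = 1.351 × 10^7 m³
ΔV = 1.351 × 10^7 m³ = 13510 ML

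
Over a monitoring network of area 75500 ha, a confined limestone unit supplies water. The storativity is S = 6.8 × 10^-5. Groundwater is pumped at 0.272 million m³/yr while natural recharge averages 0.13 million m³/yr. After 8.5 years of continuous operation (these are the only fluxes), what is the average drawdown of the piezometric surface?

A = 75500 ha = 7.55 × 10^8 m²
Net abstraction = 0.272 − 0.13 = 0.142 million m³/yr
Q_net = 0.142 million m³/yr = 389 m³/d
t = 8.5 years = 3102 d
ΔV = Q × t = 389 m³/d × 3102 d = 1.207 × 10^6 m³
Δh = ΔV / (S × A) = 1.207 × 10^6 / (6.8 × 10^-5 × 7.55 × 10^8) = 23.51 m

Δh ≈ 23.5 m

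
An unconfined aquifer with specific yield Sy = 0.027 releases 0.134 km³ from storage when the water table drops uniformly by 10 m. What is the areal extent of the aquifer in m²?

A ≈ 4.96 × 10^8 m²

ΔV = 0.134 km³ = 1.34 × 10^8 m³
A = ΔV / (Sy × Δh) = 1.34 × 10^8 / (0.027 × 10) = 4.963 × 10^8 m²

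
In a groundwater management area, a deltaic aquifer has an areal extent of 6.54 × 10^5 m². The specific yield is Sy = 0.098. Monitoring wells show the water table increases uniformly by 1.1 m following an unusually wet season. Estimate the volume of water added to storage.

ΔV = Sy × A × Δh = 0.098 × 6.54 × 10^5 m² × 1.1 m = 70500 m³

ΔV ≈ 70500 m³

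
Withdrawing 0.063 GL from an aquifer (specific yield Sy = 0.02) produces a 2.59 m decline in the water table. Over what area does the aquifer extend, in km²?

ΔV = 0.063 GL = 63000 m³
A = ΔV / (Sy × Δh) = 63000 / (0.02 × 2.59) = 1.216 × 10^6 m²
A = 1.216 × 10^6 m² = 1.216 km²

A ≈ 1.22 km²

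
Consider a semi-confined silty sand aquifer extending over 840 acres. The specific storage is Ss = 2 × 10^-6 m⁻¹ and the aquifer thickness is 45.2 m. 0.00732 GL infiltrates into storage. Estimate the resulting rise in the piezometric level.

S = Ss × b = 2 × 10^-6 m⁻¹ × 45.2 m = 9.04 × 10^-5
A = 840 acres = 3.399 × 10^6 m²
ΔV = 0.00732 GL = 7320 m³
Δh = ΔV / (S × A) = 7320 m³ / (9.04 × 10^-5 × 3.399 × 10^6 m²) = 23.82 m

Δh ≈ 23.8 m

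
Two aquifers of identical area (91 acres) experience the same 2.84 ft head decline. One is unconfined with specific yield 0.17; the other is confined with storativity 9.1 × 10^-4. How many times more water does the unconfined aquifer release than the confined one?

ΔV_u / ΔV_c ≈ 187

A = 91 acres = 3.683 × 10^5 m²
Δh = 2.84 ft = 0.8656 m
Unconfined: ΔV_u = Sy × A × Δh = 0.17 × 3.683 × 10^5 × 0.8656 = 54190 m³
Confined: ΔV_c = S × A × Δh = 9.1 × 10^-4 × 3.683 × 10^5 × 0.8656 = 290.1 m³
Ratio = ΔV_u / ΔV_c = Sy / S = 0.17 / 9.1 × 10^-4 = 186.8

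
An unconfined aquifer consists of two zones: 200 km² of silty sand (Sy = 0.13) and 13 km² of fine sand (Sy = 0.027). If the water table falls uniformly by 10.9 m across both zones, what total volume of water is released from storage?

A₁ = 200 km² = 2 × 10^8 m²; A₂ = 13 km² = 1.3 × 10^7 m²
ΔV₁ = 0.13 × 2 × 10^8 × 10.9 = 2.834 × 10^8 m³
ΔV₂ = 0.027 × 1.3 × 10^7 × 10.9 = 3.826 × 10^6 m³
ΔV = ΔV₁ + ΔV₂ = 2.872 × 10^8 m³

ΔV ≈ 2.87 × 10^8 m³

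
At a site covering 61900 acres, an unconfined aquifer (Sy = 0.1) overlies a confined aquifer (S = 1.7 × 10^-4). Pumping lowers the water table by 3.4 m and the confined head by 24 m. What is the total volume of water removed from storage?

A = 61900 acres = 2.505 × 10^8 m²
Unconfined: ΔV_u = Sy × A × Δh_u = 0.1 × 2.505 × 10^8 × 3.4 = 8.517 × 10^7 m³
Confined: ΔV_c = S × A × Δh_c = 1.7 × 10^-4 × 2.505 × 10^8 × 24 = 1.022 × 10^6 m³
Total ΔV = 8.517 × 10^7 + 1.022 × 10^6 = 8.619 × 10^7 m³

ΔV ≈ 8.62 × 10^7 m³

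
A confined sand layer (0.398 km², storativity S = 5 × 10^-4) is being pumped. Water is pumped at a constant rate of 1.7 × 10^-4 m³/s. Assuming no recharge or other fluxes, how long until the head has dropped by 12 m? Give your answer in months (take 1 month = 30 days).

t ≈ 5.42 months

A = 0.398 km² = 3.98 × 10^5 m²
ΔV = S × A × Δh = 5 × 10^-4 × 3.98 × 10^5 × 12 = 2388 m³
Q = 1.7 × 10^-4 m³/s = 14.69 m³/d
t = ΔV / Q = 2388 m³ / 14.69 m³/d = 162.6 d
t = 162.6 d ≈ 5.419 months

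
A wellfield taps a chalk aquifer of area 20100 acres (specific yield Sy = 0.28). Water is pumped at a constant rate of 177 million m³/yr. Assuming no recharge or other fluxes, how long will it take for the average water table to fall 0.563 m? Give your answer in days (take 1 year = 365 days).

A = 20100 acres = 8.134 × 10^7 m²
ΔV = Sy × A × Δh = 0.28 × 8.134 × 10^7 × 0.563 = 1.282 × 10^7 m³
Q = 177 million m³/yr = 4.849 × 10^5 m³/d
t = ΔV / Q = 1.282 × 10^7 m³ / 4.849 × 10^5 m³/d = 26.44 d

t ≈ 26.4 days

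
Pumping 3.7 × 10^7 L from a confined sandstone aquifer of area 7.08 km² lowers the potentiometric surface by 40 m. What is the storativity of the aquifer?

S ≈ 1.3 × 10^-4

A = 7.08 km² = 7.08 × 10^6 m²
ΔV = 3.7 × 10^7 L = 37000 m³
S = ΔV / (A × Δh) = 37000 m³ / (7.08 × 10^6 m² × 40 m) = 1.306 × 10^-4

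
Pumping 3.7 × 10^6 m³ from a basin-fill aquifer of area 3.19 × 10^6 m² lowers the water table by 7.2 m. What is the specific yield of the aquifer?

Sy = ΔV / (A × Δh) = 3.7 × 10^6 m³ / (3.19 × 10^6 m² × 7.2 m) = 0.1611

Sy ≈ 0.16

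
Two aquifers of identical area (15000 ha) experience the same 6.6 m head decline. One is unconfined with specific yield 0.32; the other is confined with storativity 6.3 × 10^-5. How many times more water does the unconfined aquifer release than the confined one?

A = 15000 ha = 1.5 × 10^8 m²
Unconfined: ΔV_u = Sy × A × Δh = 0.32 × 1.5 × 10^8 × 6.6 = 3.168 × 10^8 m³
Confined: ΔV_c = S × A × Δh = 6.3 × 10^-5 × 1.5 × 10^8 × 6.6 = 62370 m³
Ratio = ΔV_u / ΔV_c = Sy / S = 0.32 / 6.3 × 10^-5 = 5079

ΔV_u / ΔV_c ≈ 5080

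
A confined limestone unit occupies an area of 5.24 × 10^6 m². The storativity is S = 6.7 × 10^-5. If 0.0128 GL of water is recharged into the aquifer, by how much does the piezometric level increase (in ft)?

Δh ≈ 120 ft

ΔV = 0.0128 GL = 12800 m³
Δh = ΔV / (S × A) = 12800 m³ / (6.7 × 10^-5 × 5.24 × 10^6 m²) = 36.46 m
Δh = 36.46 m = 119.6 ft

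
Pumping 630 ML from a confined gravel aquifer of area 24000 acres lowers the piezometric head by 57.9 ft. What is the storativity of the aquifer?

A = 24000 acres = 9.712 × 10^7 m²
Δh = 57.9 ft = 17.65 m
ΔV = 630 ML = 6.3 × 10^5 m³
S = ΔV / (A × Δh) = 6.3 × 10^5 m³ / (9.712 × 10^7 m² × 17.65 m) = 3.676 × 10^-4

S ≈ 3.7 × 10^-4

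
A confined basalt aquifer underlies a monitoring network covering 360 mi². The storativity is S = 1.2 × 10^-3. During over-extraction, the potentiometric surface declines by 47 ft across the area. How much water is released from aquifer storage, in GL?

ΔV ≈ 16 GL

A = 360 mi² = 9.324 × 10^8 m²
Δh = 47 ft = 14.33 m
ΔV = S × A × Δh = 0.0012 × 9.324 × 10^8 m² × 14.33 m = 1.603 × 10^7 m³
ΔV = 1.603 × 10^7 m³ = 16.03 GL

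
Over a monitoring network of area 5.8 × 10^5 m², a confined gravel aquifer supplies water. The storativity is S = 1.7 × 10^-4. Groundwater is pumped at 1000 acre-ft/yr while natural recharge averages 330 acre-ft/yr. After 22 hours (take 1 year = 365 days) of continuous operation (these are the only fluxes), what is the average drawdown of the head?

Net abstraction = 1000 − 330 = 670 acre-ft/yr
Q_net = 670 acre-ft/yr = 2264 m³/d
t = 22 hours = 0.9167 d
ΔV = Q × t = 2264 m³/d × 0.9167 d = 2076 m³
Δh = ΔV / (S × A) = 2076 / (1.7 × 10^-4 × 5.8 × 10^5) = 21.05 m

Δh ≈ 21 m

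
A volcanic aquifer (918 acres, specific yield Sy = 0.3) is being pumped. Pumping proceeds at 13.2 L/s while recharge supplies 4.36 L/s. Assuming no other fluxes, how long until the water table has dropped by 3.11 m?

t ≈ 4540 days

A = 918 acres = 3.715 × 10^6 m²
ΔV = Sy × A × Δh = 0.3 × 3.715 × 10^6 × 3.11 = 3.466 × 10^6 m³
Net withdrawal = 13.2 − 4.36 = 8.84 L/s = 763.8 m³/d
t = ΔV / Q = 3.466 × 10^6 m³ / 763.8 m³/d = 4538 d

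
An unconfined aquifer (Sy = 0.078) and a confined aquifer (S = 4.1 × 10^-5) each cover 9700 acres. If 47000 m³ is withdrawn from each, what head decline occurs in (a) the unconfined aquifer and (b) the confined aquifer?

A = 9700 acres = 3.925 × 10^7 m²
Unconfined: Δh_u = ΔV/(Sy·A) = 47000/(0.078 × 3.925 × 10^7) = 0.01535 m
Confined: Δh_c = ΔV/(S·A) = 47000/(4.1 × 10^-5 × 3.925 × 10^7) = 29.2 m

Δh_u ≈ 0.0154 m; Δh_c ≈ 29.2 m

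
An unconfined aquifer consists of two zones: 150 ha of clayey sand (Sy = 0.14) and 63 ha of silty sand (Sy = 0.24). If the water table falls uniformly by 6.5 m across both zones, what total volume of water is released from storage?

ΔV ≈ 2.35 × 10^6 m³

A₁ = 150 ha = 1.5 × 10^6 m²; A₂ = 63 ha = 6.3 × 10^5 m²
ΔV₁ = 0.14 × 1.5 × 10^6 × 6.5 = 1.365 × 10^6 m³
ΔV₂ = 0.24 × 6.3 × 10^5 × 6.5 = 9.828 × 10^5 m³
ΔV = ΔV₁ + ΔV₂ = 2.348 × 10^6 m³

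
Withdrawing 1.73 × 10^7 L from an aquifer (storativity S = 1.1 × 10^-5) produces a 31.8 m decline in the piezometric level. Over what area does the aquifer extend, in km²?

ΔV = 1.73 × 10^7 L = 17300 m³
A = ΔV / (S × Δh) = 17300 / (1.1 × 10^-5 × 31.8) = 4.946 × 10^7 m²
A = 4.946 × 10^7 m² = 49.46 km²

A ≈ 49.5 km²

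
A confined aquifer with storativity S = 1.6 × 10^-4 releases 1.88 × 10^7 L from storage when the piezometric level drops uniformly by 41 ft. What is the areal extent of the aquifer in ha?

Δh = 41 ft = 12.5 m
ΔV = 1.88 × 10^7 L = 18800 m³
A = ΔV / (S × Δh) = 18800 / (1.6 × 10^-4 × 12.5) = 9.402 × 10^6 m²
A = 9.402 × 10^6 m² = 940.2 ha

A ≈ 940 ha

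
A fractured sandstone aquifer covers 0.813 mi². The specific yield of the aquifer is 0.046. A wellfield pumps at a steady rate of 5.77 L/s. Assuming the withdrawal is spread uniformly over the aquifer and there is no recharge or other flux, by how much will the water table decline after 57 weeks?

Δh ≈ 2.05 m

A = 0.813 mi² = 2.106 × 10^6 m²
Q = 5.77 L/s = 498.5 m³/d
t = 57 weeks = 399 d
ΔV = Q × t = 498.5 m³/d × 399 d = 1.989 × 10^5 m³
Δh = ΔV / (Sy × A) = 1.989 × 10^5 / (0.046 × 2.106 × 10^6) = 2.054 m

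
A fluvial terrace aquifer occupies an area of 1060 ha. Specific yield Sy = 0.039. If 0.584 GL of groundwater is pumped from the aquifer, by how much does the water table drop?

A = 1060 ha = 1.06 × 10^7 m²
ΔV = 0.584 GL = 5.84 × 10^5 m³
Δh = ΔV / (Sy × A) = 5.84 × 10^5 m³ / (0.039 × 1.06 × 10^7 m²) = 1.413 m

Δh ≈ 1.41 m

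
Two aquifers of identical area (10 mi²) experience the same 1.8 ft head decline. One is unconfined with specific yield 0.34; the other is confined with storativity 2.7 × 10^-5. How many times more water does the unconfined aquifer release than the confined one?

ΔV_u / ΔV_c ≈ 12600

A = 10 mi² = 2.59 × 10^7 m²
Δh = 1.8 ft = 0.5486 m
Unconfined: ΔV_u = Sy × A × Δh = 0.34 × 2.59 × 10^7 × 0.5486 = 4.831 × 10^6 m³
Confined: ΔV_c = S × A × Δh = 2.7 × 10^-5 × 2.59 × 10^7 × 0.5486 = 383.7 m³
Ratio = ΔV_u / ΔV_c = Sy / S = 0.34 / 2.7 × 10^-5 = 12590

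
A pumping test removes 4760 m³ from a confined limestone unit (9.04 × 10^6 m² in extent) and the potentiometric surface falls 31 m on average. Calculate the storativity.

S ≈ 1.7 × 10^-5

S = ΔV / (A × Δh) = 4760 m³ / (9.04 × 10^6 m² × 31 m) = 1.699 × 10^-5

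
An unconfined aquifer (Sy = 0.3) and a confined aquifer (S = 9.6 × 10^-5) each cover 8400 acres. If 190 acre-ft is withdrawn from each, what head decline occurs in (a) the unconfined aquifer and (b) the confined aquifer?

A = 8400 acres = 3.399 × 10^7 m²
ΔV = 190 acre-ft = 2.344 × 10^5 m³
Unconfined: Δh_u = ΔV/(Sy·A) = 2.344 × 10^5/(0.3 × 3.399 × 10^7) = 0.02298 m
Confined: Δh_c = ΔV/(S·A) = 2.344 × 10^5/(9.6 × 10^-5 × 3.399 × 10^7) = 71.82 m

Δh_u ≈ 0.023 m; Δh_c ≈ 71.8 m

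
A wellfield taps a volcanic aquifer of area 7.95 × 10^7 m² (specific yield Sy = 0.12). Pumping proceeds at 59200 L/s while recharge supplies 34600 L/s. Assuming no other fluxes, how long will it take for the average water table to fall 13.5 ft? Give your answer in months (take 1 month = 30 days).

t ≈ 0.616 months

Δh = 13.5 ft = 4.115 m
ΔV = Sy × A × Δh = 0.12 × 7.95 × 10^7 × 4.115 = 3.926 × 10^7 m³
Net withdrawal = 59200 − 34600 = 24600 L/s = 2.125 × 10^6 m³/d
t = ΔV / Q = 3.926 × 10^7 m³ / 2.125 × 10^6 m³/d = 18.47 d
t = 18.47 d ≈ 0.6156 months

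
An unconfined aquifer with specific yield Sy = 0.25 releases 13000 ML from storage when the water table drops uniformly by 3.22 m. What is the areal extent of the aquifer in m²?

A ≈ 1.61 × 10^7 m²

ΔV = 13000 ML = 1.3 × 10^7 m³
A = ΔV / (Sy × Δh) = 1.3 × 10^7 / (0.25 × 3.22) = 1.615 × 10^7 m²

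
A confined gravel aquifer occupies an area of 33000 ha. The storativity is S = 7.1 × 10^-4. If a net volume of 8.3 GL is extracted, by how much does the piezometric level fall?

Δh ≈ 35.4 m

A = 33000 ha = 3.3 × 10^8 m²
ΔV = 8.3 GL = 8.3 × 10^6 m³
Δh = ΔV / (S × A) = 8.3 × 10^6 m³ / (7.1 × 10^-4 × 3.3 × 10^8 m²) = 35.42 m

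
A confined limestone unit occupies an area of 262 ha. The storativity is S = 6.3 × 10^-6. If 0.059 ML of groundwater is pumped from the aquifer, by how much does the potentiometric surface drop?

Δh ≈ 3.57 m

A = 262 ha = 2.62 × 10^6 m²
ΔV = 0.059 ML = 59 m³
Δh = ΔV / (S × A) = 59 m³ / (6.3 × 10^-6 × 2.62 × 10^6 m²) = 3.574 m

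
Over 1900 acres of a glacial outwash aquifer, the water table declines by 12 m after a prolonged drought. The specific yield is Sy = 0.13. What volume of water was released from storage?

A = 1900 acres = 7.689 × 10^6 m²
ΔV = Sy × A × Δh = 0.13 × 7.689 × 10^6 m² × 12 m = 1.199 × 10^7 m³

ΔV ≈ 1.2 × 10^7 m³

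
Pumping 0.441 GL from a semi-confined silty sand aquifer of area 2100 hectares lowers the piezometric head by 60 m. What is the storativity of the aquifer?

A = 2100 hectares = 2.1 × 10^7 m²
ΔV = 0.441 GL = 4.41 × 10^5 m³
S = ΔV / (A × Δh) = 4.41 × 10^5 m³ / (2.1 × 10^7 m² × 60 m) = 3.5 × 10^-4

S ≈ 3.5 × 10^-4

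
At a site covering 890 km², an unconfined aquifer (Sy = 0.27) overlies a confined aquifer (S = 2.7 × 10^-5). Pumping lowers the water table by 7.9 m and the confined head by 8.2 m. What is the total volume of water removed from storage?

ΔV ≈ 1.9 × 10^9 m³

A = 890 km² = 8.9 × 10^8 m²
Unconfined: ΔV_u = Sy × A × Δh_u = 0.27 × 8.9 × 10^8 × 7.9 = 1.898 × 10^9 m³
Confined: ΔV_c = S × A × Δh_c = 2.7 × 10^-5 × 8.9 × 10^8 × 8.2 = 1.97 × 10^5 m³
Total ΔV = 1.898 × 10^9 + 1.97 × 10^5 = 1.899 × 10^9 m³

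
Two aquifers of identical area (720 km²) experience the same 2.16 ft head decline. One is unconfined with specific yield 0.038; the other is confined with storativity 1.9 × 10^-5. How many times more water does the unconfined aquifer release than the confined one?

ΔV_u / ΔV_c ≈ 2000

A = 720 km² = 7.2 × 10^8 m²
Δh = 2.16 ft = 0.6584 m
Unconfined: ΔV_u = Sy × A × Δh = 0.038 × 7.2 × 10^8 × 0.6584 = 1.801 × 10^7 m³
Confined: ΔV_c = S × A × Δh = 1.9 × 10^-5 × 7.2 × 10^8 × 0.6584 = 9006 m³
Ratio = ΔV_u / ΔV_c = Sy / S = 0.038 / 1.9 × 10^-5 = 2000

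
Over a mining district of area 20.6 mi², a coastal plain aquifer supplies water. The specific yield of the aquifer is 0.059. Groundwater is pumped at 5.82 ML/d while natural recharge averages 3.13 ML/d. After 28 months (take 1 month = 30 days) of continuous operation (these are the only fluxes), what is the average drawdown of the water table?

Δh ≈ 0.718 m

A = 20.6 mi² = 5.335 × 10^7 m²
Net abstraction = 5.82 − 3.13 = 2.69 ML/d
Q_net = 2.69 ML/d = 2690 m³/d
t = 28 months = 840 d
ΔV = Q × t = 2690 m³/d × 840 d = 2.26 × 10^6 m³
Δh = ΔV / (Sy × A) = 2.26 × 10^6 / (0.059 × 5.335 × 10^7) = 0.7178 m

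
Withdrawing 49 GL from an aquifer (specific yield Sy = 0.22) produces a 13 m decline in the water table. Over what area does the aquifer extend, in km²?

ΔV = 49 GL = 4.9 × 10^7 m³
A = ΔV / (Sy × Δh) = 4.9 × 10^7 / (0.22 × 13) = 1.713 × 10^7 m²
A = 1.713 × 10^7 m² = 17.13 km²

A ≈ 17.1 km²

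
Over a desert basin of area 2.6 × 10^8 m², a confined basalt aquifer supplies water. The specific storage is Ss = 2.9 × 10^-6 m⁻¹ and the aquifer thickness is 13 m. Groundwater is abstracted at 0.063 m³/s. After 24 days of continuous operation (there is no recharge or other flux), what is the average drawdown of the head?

S = Ss × b = 2.9 × 10^-6 m⁻¹ × 13 m = 3.77 × 10^-5
Q = 0.063 m³/s = 5443 m³/d
ΔV = Q × t = 5443 m³/d × 24 d = 1.306 × 10^5 m³
Δh = ΔV / (S × A) = 1.306 × 10^5 / (3.77 × 10^-5 × 2.6 × 10^8) = 13.33 m

Δh ≈ 13.3 m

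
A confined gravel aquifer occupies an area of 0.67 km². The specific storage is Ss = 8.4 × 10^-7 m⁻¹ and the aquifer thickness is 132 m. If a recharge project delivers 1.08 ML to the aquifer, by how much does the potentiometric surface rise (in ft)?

Δh ≈ 47.7 ft

S = Ss × b = 8.4 × 10^-7 m⁻¹ × 132 m = 1.109 × 10^-4
A = 0.67 km² = 6.7 × 10^5 m²
ΔV = 1.08 ML = 1080 m³
Δh = ΔV / (S × A) = 1080 m³ / (1.109 × 10^-4 × 6.7 × 10^5 m²) = 14.54 m
Δh = 14.54 m = 47.7 ft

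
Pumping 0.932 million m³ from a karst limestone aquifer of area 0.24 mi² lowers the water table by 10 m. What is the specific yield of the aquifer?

A = 0.24 mi² = 6.216 × 10^5 m²
ΔV = 0.932 million m³ = 9.32 × 10^5 m³
Sy = ΔV / (A × Δh) = 9.32 × 10^5 m³ / (6.216 × 10^5 m² × 10 m) = 0.1499

Sy ≈ 0.15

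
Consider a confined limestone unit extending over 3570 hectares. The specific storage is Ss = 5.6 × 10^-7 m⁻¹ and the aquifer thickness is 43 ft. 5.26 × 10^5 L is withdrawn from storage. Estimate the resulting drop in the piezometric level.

Δh ≈ 2.01 m

b = 43 ft = 13.11 m
S = Ss × b = 5.6 × 10^-7 m⁻¹ × 13.11 m = 7.34 × 10^-6
A = 3570 hectares = 3.57 × 10^7 m²
ΔV = 5.26 × 10^5 L = 526 m³
Δh = ΔV / (S × A) = 526 m³ / (7.34 × 10^-6 × 3.57 × 10^7 m²) = 2.007 m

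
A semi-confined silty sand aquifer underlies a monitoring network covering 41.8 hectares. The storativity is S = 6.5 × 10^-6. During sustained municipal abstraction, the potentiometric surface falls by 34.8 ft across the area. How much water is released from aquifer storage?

ΔV ≈ 28.8 m³

A = 41.8 hectares = 4.18 × 10^5 m²
Δh = 34.8 ft = 10.61 m
ΔV = S × A × Δh = 6.5 × 10^-6 × 4.18 × 10^5 m² × 10.61 m = 28.82 m³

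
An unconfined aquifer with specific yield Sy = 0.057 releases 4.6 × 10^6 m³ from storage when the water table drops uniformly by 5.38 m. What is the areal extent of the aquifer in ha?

A = ΔV / (Sy × Δh) = 4.6 × 10^6 / (0.057 × 5.38) = 1.5 × 10^7 m²
A = 1.5 × 10^7 m² = 1500 ha

A ≈ 1500 ha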